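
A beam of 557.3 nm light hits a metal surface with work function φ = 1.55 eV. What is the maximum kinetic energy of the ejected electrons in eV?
0.6747 eV

Using Einstein's photoelectric equation: KE_max = hf - φ = hc/λ - φ

First, calculate the photon energy:
E_photon = hc/λ = (6.626×10⁻³⁴ J·s)(3×10⁸ m/s) / (557.3×10⁻⁹ m)
E_photon = 2.2247 eV

Then, the maximum kinetic energy:
KE_max = E_photon - φ = 2.2247 eV - 1.55 eV = 0.6747 eV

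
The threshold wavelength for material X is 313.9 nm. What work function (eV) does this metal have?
3.95 eV

At the threshold wavelength, photon energy equals work function:
φ = hc/λ₀

Calculating:
φ = (6.626×10⁻³⁴ J·s)(3×10⁸ m/s) / (313.9×10⁻⁹ m)
φ = 3.95 eV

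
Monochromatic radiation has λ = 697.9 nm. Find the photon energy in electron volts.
1.7765 eV

Using E = hf = hc/λ:

E = hc/λ = (6.626×10⁻³⁴ J·s)(3×10⁸ m/s) / (697.9×10⁻⁹ m)
E = 1.7765 eV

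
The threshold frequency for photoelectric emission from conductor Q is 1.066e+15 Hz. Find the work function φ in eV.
4.41 eV

At the threshold frequency, photon energy equals work function:
φ = hf₀

Calculating:
φ = (6.626×10⁻³⁴ J·s)(1.066e+15 Hz)
φ = 4.41 eV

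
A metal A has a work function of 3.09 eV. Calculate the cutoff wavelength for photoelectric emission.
401.24 nm

The threshold wavelength is when the photon energy equals the work function:
hc/λ₀ = φ

Solving for λ₀:
λ₀ = hc/φ = (6.626×10⁻³⁴ J·s)(3×10⁸ m/s) / (3.09 eV × 1.602×10⁻¹⁹ J/eV)
λ₀ = 401.24 nm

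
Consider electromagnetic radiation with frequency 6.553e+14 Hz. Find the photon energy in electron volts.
2.7101 eV

Using E = hf:

E = hf = (6.626×10⁻³⁴ J·s)(6.553e+14 Hz)
E = 2.7101 eV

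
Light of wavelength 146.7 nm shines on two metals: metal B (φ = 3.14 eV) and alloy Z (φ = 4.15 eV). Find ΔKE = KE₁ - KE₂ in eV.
1.0100 eV

Using KE_max = hc/λ - φ for each metal:

Photon energy: E = hc/λ = 8.4515 eV

For metal B (φ₁ = 3.14 eV):
KE₁ = E - φ₁ = 8.4515 - 3.14 = 5.3115 eV

For alloy Z (φ₂ = 4.15 eV):
KE₂ = E - φ₂ = 8.4515 - 4.15 = 4.3015 eV

Difference:
ΔKE = KE₁ - KE₂ = 5.3115 - 4.3015 = 1.0100 eV

Note: The difference equals the difference in work functions: 4.15 - 3.14 = 1.01 eV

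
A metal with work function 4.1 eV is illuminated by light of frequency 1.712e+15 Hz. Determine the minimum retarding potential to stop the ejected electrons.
2.9803 V

The stopping potential V_s satisfies: eV_s = KE_max

First, find KE_max using Einstein's equation:
E_photon = hf = (6.626×10⁻³⁴ J·s)(1.712e+15 Hz) = 7.0803 eV
KE_max = E_photon - φ = 7.0803 - 4.1 = 2.9803 eV

Since eV_s = KE_max:
V_s = KE_max/e = 2.9803 V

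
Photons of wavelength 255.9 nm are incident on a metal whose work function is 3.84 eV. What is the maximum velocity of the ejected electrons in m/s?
5.9459e+05 m/s

First, find the maximum kinetic energy:
E_photon = hc/λ = 4.8450 eV
KE_max = E_photon - φ = 4.8450 - 3.84 = 1.0050 eV

Convert to Joules: KE_max = 1.0050 × 1.602×10⁻¹⁹ J = 1.6102e-19 J

Then use KE = ½mv² to find velocity:
v = √(2·KE/m) = √(2 × 1.6102e-19 J / 9.109e-31 kg)
v = 5.9459e+05 m/s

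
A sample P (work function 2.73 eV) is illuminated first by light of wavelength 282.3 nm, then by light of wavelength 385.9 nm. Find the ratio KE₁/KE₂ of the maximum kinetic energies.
3.4419

Using Einstein's equation: KE_max = hc/λ - φ

For λ₁ = 282.3 nm:
E₁ = hc/λ₁ = 4.3919 eV
KE₁ = E₁ - φ = 4.3919 - 2.73 = 1.6619 eV

For λ₂ = 385.9 nm:
E₂ = hc/λ₂ = 3.2129 eV
KE₂ = E₂ - φ = 3.2129 - 2.73 = 0.4829 eV

Ratio: KE₁/KE₂ = 1.6619/0.4829 = 3.4419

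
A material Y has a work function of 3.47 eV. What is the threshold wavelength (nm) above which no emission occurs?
357.30 nm

The threshold wavelength is when the photon energy equals the work function:
hc/λ₀ = φ

Solving for λ₀:
λ₀ = hc/φ = (6.626×10⁻³⁴ J·s)(3×10⁸ m/s) / (3.47 eV × 1.602×10⁻¹⁹ J/eV)
λ₀ = 357.30 nm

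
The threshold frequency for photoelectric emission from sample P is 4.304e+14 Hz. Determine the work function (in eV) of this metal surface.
1.78 eV

At the threshold frequency, photon energy equals work function:
φ = hf₀

Calculating:
φ = (6.626×10⁻³⁴ J·s)(4.304e+14 Hz)
φ = 1.78 eV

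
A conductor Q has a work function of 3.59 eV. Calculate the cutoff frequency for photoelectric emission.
8.6806e+14 Hz

The threshold frequency is when the photon energy equals the work function:
hf₀ = φ

Solving for f₀:
f₀ = φ/h = (3.59 eV × 1.602×10⁻¹⁹ J/eV) / (6.626×10⁻³⁴ J·s)
f₀ = 8.6806e+14 Hz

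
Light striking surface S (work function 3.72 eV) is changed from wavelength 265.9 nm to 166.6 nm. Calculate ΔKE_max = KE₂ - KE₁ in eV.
2.7792 eV

Using Einstein's equation: KE_max = hc/λ - φ

For λ₁ = 265.9 nm:
KE₁ = hc/λ₁ - φ = 4.6628 - 3.72 = 0.9428 eV

For λ₂ = 166.6 nm:
KE₂ = hc/λ₂ - φ = 7.4420 - 3.72 = 3.7220 eV

Change in KE:
ΔKE = KE₂ - KE₁ = 3.7220 - 0.9428 = 2.7792 eV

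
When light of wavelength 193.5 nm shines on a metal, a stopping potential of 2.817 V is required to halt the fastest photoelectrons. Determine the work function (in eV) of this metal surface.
3.59 eV

The stopping potential gives the maximum kinetic energy: KE_max = eV_s = 2.817 eV

From Einstein's photoelectric equation: KE_max = hc/λ - φ
Rearranging: φ = hc/λ - KE_max

Calculate photon energy:
E_photon = hc/λ = (6.626×10⁻³⁴ J·s)(3×10⁸ m/s) / (193.5×10⁻⁹ m) = 6.4075 eV

Therefore:
φ = 6.4075 - 2.817 = 3.59 eV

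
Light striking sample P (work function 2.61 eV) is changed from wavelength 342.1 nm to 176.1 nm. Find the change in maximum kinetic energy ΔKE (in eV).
3.4163 eV

Using Einstein's equation: KE_max = hc/λ - φ

For λ₁ = 342.1 nm:
KE₁ = hc/λ₁ - φ = 3.6242 - 2.61 = 1.0142 eV

For λ₂ = 176.1 nm:
KE₂ = hc/λ₂ - φ = 7.0406 - 2.61 = 4.4306 eV

Change in KE:
ΔKE = KE₂ - KE₁ = 4.4306 - 1.0142 = 3.4163 eV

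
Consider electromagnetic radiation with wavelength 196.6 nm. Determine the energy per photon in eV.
6.3064 eV

Using E = hf = hc/λ:

E = hc/λ = (6.626×10⁻³⁴ J·s)(3×10⁸ m/s) / (196.6×10⁻⁹ m)
E = 6.3064 eV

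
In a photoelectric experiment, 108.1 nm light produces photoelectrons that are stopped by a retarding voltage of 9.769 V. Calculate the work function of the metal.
1.70 eV

The stopping potential gives the maximum kinetic energy: KE_max = eV_s = 9.769 eV

From Einstein's photoelectric equation: KE_max = hc/λ - φ
Rearranging: φ = hc/λ - KE_max

Calculate photon energy:
E_photon = hc/λ = (6.626×10⁻³⁴ J·s)(3×10⁸ m/s) / (108.1×10⁻⁹ m) = 11.4694 eV

Therefore:
φ = 11.4694 - 9.769 = 1.70 eV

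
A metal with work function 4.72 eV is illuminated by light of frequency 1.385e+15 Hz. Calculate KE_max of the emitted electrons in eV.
1.0079 eV

Using Einstein's photoelectric equation: KE_max = hf - φ

First, calculate the photon energy:
E_photon = hf = (6.626×10⁻³⁴ J·s)(1.385e+15 Hz)
E_photon = 5.7279 eV

Then, the maximum kinetic energy:
KE_max = E_photon - φ = 5.7279 eV - 4.72 eV = 1.0079 eV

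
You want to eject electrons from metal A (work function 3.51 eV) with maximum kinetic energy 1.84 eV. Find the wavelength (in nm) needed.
231.75 nm

From Einstein's equation: KE_max = hc/λ - φ

Rearranging for λ:
hc/λ = KE_max + φ
λ = hc/(KE_max + φ)

Required photon energy:
E_photon = KE_max + φ = 1.84 + 3.51 = 5.35 eV

Required wavelength:
λ = hc/E_photon = (6.626×10⁻³⁴)(3×10⁸) / (5.35 × 1.602×10⁻¹⁹)
λ = 231.75 nm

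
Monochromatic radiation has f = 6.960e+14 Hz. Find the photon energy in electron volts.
2.8784 eV

Using E = hf:

E = hf = (6.626×10⁻³⁴ J·s)(6.960e+14 Hz)
E = 2.8784 eV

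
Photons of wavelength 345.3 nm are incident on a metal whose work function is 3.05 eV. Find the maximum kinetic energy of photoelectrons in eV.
0.5406 eV

Using Einstein's photoelectric equation: KE_max = hf - φ = hc/λ - φ

First, calculate the photon energy:
E_photon = hc/λ = (6.626×10⁻³⁴ J·s)(3×10⁸ m/s) / (345.3×10⁻⁹ m)
E_photon = 3.5906 eV

Then, the maximum kinetic energy:
KE_max = E_photon - φ = 3.5906 eV - 3.05 eV = 0.5406 eV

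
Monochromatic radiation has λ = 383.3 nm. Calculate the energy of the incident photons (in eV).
3.2347 eV

Using E = hf = hc/λ:

E = hc/λ = (6.626×10⁻³⁴ J·s)(3×10⁸ m/s) / (383.3×10⁻⁹ m)
E = 3.2347 eV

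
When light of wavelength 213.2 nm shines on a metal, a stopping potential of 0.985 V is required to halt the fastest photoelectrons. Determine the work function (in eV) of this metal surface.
4.83 eV

The stopping potential gives the maximum kinetic energy: KE_max = eV_s = 0.985 eV

From Einstein's photoelectric equation: KE_max = hc/λ - φ
Rearranging: φ = hc/λ - KE_max

Calculate photon energy:
E_photon = hc/λ = (6.626×10⁻³⁴ J·s)(3×10⁸ m/s) / (213.2×10⁻⁹ m) = 5.8154 eV

Therefore:
φ = 5.8154 - 0.985 = 4.83 eV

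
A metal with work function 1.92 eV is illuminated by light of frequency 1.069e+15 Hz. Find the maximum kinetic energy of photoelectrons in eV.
2.5010 eV

Using Einstein's photoelectric equation: KE_max = hf - φ

First, calculate the photon energy:
E_photon = hf = (6.626×10⁻³⁴ J·s)(1.069e+15 Hz)
E_photon = 4.4210 eV

Then, the maximum kinetic energy:
KE_max = E_photon - φ = 4.4210 eV - 1.92 eV = 2.5010 eV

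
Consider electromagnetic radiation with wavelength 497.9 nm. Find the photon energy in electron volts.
2.4901 eV

Using E = hf = hc/λ:

E = hc/λ = (6.626×10⁻³⁴ J·s)(3×10⁸ m/s) / (497.9×10⁻⁹ m)
E = 2.4901 eV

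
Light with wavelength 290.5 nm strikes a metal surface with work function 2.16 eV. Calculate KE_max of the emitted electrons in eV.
2.1080 eV

Using Einstein's photoelectric equation: KE_max = hf - φ = hc/λ - φ

First, calculate the photon energy:
E_photon = hc/λ = (6.626×10⁻³⁴ J·s)(3×10⁸ m/s) / (290.5×10⁻⁹ m)
E_photon = 4.2680 eV

Then, the maximum kinetic energy:
KE_max = E_photon - φ = 4.2680 eV - 2.16 eV = 2.1080 eV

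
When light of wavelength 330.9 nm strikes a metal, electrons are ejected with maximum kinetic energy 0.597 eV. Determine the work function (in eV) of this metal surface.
3.15 eV

From Einstein's photoelectric equation: KE_max = hf - φ = hc/λ - φ

Rearranging for φ:
φ = hc/λ - KE_max

Calculate photon energy:
E_photon = hc/λ = 3.7469 eV

Therefore:
φ = 3.7469 - 0.597 = 3.15 eV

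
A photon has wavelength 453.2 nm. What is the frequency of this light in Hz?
6.6150e+14 Hz

Using the wave equation: c = fλ

Solving for frequency:
f = c/λ = (3×10⁸ m/s) / (453.2×10⁻⁹ m)
f = 6.6150e+14 Hz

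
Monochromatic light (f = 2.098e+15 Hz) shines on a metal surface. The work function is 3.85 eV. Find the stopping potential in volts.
4.8266 V

The stopping potential V_s satisfies: eV_s = KE_max

First, find KE_max using Einstein's equation:
E_photon = hf = (6.626×10⁻³⁴ J·s)(2.098e+15 Hz) = 8.6766 eV
KE_max = E_photon - φ = 8.6766 - 3.85 = 4.8266 eV

Since eV_s = KE_max:
V_s = KE_max/e = 4.8266 V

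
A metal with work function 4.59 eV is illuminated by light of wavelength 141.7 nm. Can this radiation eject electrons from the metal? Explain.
Yes

For photoemission, the photon energy must exceed the work function.

Photon energy: E = hc/λ = 8.7498 eV
Work function: φ = 4.59 eV

Since E_photon (8.7498 eV) > φ (4.59 eV), photoemission WILL occur.
The threshold wavelength is λ₀ = hc/φ = 270.1 nm.
Since 141.7 nm < 270.1 nm, the light has sufficient energy.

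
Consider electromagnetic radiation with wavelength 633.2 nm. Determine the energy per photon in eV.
1.9581 eV

Using E = hf = hc/λ:

E = hc/λ = (6.626×10⁻³⁴ J·s)(3×10⁸ m/s) / (633.2×10⁻⁹ m)
E = 1.9581 eV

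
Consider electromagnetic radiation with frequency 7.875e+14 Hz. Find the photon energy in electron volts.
3.2568 eV

Using E = hf:

E = hf = (6.626×10⁻³⁴ J·s)(7.875e+14 Hz)
E = 3.2568 eV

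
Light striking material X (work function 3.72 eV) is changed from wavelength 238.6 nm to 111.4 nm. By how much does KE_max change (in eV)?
5.9333 eV

Using Einstein's equation: KE_max = hc/λ - φ

For λ₁ = 238.6 nm:
KE₁ = hc/λ₁ - φ = 5.1963 - 3.72 = 1.4763 eV

For λ₂ = 111.4 nm:
KE₂ = hc/λ₂ - φ = 11.1296 - 3.72 = 7.4096 eV

Change in KE:
ΔKE = KE₂ - KE₁ = 7.4096 - 1.4763 = 5.9333 eV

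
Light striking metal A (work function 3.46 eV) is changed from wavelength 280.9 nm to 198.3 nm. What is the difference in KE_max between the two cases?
1.8385 eV

Using Einstein's equation: KE_max = hc/λ - φ

For λ₁ = 280.9 nm:
KE₁ = hc/λ₁ - φ = 4.4138 - 3.46 = 0.9538 eV

For λ₂ = 198.3 nm:
KE₂ = hc/λ₂ - φ = 6.2524 - 3.46 = 2.7924 eV

Change in KE:
ΔKE = KE₂ - KE₁ = 2.7924 - 0.9538 = 1.8385 eV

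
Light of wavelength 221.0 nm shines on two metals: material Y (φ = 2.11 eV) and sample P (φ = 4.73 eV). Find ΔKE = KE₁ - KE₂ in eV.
2.6200 eV

Using KE_max = hc/λ - φ for each metal:

Photon energy: E = hc/λ = 5.6101 eV

For material Y (φ₁ = 2.11 eV):
KE₁ = E - φ₁ = 5.6101 - 2.11 = 3.5001 eV

For sample P (φ₂ = 4.73 eV):
KE₂ = E - φ₂ = 5.6101 - 4.73 = 0.8801 eV

Difference:
ΔKE = KE₁ - KE₂ = 3.5001 - 0.8801 = 2.6200 eV

Note: The difference equals the difference in work functions: 4.73 - 2.11 = 2.62 eV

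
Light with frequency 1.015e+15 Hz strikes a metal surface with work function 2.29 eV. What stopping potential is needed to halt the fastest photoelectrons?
1.9077 V

The stopping potential V_s satisfies: eV_s = KE_max

First, find KE_max using Einstein's equation:
E_photon = hf = (6.626×10⁻³⁴ J·s)(1.015e+15 Hz) = 4.1977 eV
KE_max = E_photon - φ = 4.1977 - 2.29 = 1.9077 eV

Since eV_s = KE_max:
V_s = KE_max/e = 1.9077 V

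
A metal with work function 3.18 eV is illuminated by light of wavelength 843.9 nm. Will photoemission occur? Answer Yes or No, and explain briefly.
No

For photoemission, the photon energy must exceed the work function.

Photon energy: E = hc/λ = 1.4692 eV
Work function: φ = 3.18 eV

Since E_photon (1.4692 eV) < φ (3.18 eV), photoemission will NOT occur.
The threshold wavelength is λ₀ = hc/φ = 389.9 nm.
Since 843.9 nm > 389.9 nm, the photons lack sufficient energy.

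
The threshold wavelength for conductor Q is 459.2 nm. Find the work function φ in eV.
2.70 eV

At the threshold wavelength, photon energy equals work function:
φ = hc/λ₀

Calculating:
φ = (6.626×10⁻³⁴ J·s)(3×10⁸ m/s) / (459.2×10⁻⁹ m)
φ = 2.70 eV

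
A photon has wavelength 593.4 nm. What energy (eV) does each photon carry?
2.0894 eV

Using E = hf = hc/λ:

E = hc/λ = (6.626×10⁻³⁴ J·s)(3×10⁸ m/s) / (593.4×10⁻⁹ m)
E = 2.0894 eV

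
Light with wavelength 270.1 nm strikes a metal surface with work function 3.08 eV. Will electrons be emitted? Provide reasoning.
Yes

For photoemission, the photon energy must exceed the work function.

Photon energy: E = hc/λ = 4.5903 eV
Work function: φ = 3.08 eV

Since E_photon (4.5903 eV) > φ (3.08 eV), photoemission WILL occur.
The threshold wavelength is λ₀ = hc/φ = 402.5 nm.
Since 270.1 nm < 402.5 nm, the light has sufficient energy.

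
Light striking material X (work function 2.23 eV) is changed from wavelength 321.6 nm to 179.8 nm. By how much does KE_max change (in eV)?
3.0404 eV

Using Einstein's equation: KE_max = hc/λ - φ

For λ₁ = 321.6 nm:
KE₁ = hc/λ₁ - φ = 3.8552 - 2.23 = 1.6252 eV

For λ₂ = 179.8 nm:
KE₂ = hc/λ₂ - φ = 6.8957 - 2.23 = 4.6657 eV

Change in KE:
ΔKE = KE₂ - KE₁ = 4.6657 - 1.6252 = 3.0404 eV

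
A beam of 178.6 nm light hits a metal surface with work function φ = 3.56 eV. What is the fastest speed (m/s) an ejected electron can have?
1.0907e+06 m/s

First, find the maximum kinetic energy:
E_photon = hc/λ = 6.9420 eV
KE_max = E_photon - φ = 6.9420 - 3.56 = 3.3820 eV

Convert to Joules: KE_max = 3.3820 × 1.602×10⁻¹⁹ J = 5.4186e-19 J

Then use KE = ½mv² to find velocity:
v = √(2·KE/m) = √(2 × 5.4186e-19 J / 9.109e-31 kg)
v = 1.0907e+06 m/s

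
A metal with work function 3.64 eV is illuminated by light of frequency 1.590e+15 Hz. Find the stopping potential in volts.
2.9357 V

The stopping potential V_s satisfies: eV_s = KE_max

First, find KE_max using Einstein's equation:
E_photon = hf = (6.626×10⁻³⁴ J·s)(1.590e+15 Hz) = 6.5757 eV
KE_max = E_photon - φ = 6.5757 - 3.64 = 2.9357 eV

Since eV_s = KE_max:
V_s = KE_max/e = 2.9357 V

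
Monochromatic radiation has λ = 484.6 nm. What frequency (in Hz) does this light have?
6.1864e+14 Hz

Using the wave equation: c = fλ

Solving for frequency:
f = c/λ = (3×10⁸ m/s) / (484.6×10⁻⁹ m)
f = 6.1864e+14 Hz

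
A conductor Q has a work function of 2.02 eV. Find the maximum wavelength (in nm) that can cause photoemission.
613.78 nm

The threshold wavelength is when the photon energy equals the work function:
hc/λ₀ = φ

Solving for λ₀:
λ₀ = hc/φ = (6.626×10⁻³⁴ J·s)(3×10⁸ m/s) / (2.02 eV × 1.602×10⁻¹⁹ J/eV)
λ₀ = 613.78 nm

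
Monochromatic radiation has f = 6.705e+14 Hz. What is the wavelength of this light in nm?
447.12 nm

Using the wave equation: c = fλ

Solving for wavelength:
λ = c/f = (3×10⁸ m/s) / (6.705e+14 Hz)
λ = 447.12 nm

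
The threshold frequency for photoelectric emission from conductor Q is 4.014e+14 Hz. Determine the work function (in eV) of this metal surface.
1.66 eV

At the threshold frequency, photon energy equals work function:
φ = hf₀

Calculating:
φ = (6.626×10⁻³⁴ J·s)(4.014e+14 Hz)
φ = 1.66 eV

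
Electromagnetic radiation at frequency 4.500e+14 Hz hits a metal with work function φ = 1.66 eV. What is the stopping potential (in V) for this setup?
0.2011 V

The stopping potential V_s satisfies: eV_s = KE_max

First, find KE_max using Einstein's equation:
E_photon = hf = (6.626×10⁻³⁴ J·s)(4.500e+14 Hz) = 1.8611 eV
KE_max = E_photon - φ = 1.8611 - 1.66 = 0.2011 eV

Since eV_s = KE_max:
V_s = KE_max/e = 0.2011 V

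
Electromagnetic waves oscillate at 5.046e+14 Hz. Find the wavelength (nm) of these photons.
594.12 nm

Using the wave equation: c = fλ

Solving for wavelength:
λ = c/f = (3×10⁸ m/s) / (5.046e+14 Hz)
λ = 594.12 nm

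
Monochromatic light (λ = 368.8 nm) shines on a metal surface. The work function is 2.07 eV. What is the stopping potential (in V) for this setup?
1.2918 V

The stopping potential V_s satisfies: eV_s = KE_max

First, find KE_max using Einstein's equation:
E_photon = hc/λ = 3.3618 eV
KE_max = E_photon - φ = 3.3618 - 2.07 = 1.2918 eV

Since eV_s = KE_max:
V_s = KE_max/e = 1.2918 V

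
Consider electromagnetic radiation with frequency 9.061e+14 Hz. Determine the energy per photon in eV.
3.7473 eV

Using E = hf:

E = hf = (6.626×10⁻³⁴ J·s)(9.061e+14 Hz)
E = 3.7473 eV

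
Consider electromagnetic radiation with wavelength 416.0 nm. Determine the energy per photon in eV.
2.9804 eV

Using E = hf = hc/λ:

E = hc/λ = (6.626×10⁻³⁴ J·s)(3×10⁸ m/s) / (416.0×10⁻⁹ m)
E = 2.9804 eV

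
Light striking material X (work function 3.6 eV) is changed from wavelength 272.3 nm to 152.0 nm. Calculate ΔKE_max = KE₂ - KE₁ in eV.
3.6036 eV

Using Einstein's equation: KE_max = hc/λ - φ

For λ₁ = 272.3 nm:
KE₁ = hc/λ₁ - φ = 4.5532 - 3.6 = 0.9532 eV

For λ₂ = 152.0 nm:
KE₂ = hc/λ₂ - φ = 8.1569 - 3.6 = 4.5569 eV

Change in KE:
ΔKE = KE₂ - KE₁ = 4.5569 - 0.9532 = 3.6036 eV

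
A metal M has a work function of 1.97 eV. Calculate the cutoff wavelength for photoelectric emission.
629.36 nm

The threshold wavelength is when the photon energy equals the work function:
hc/λ₀ = φ

Solving for λ₀:
λ₀ = hc/φ = (6.626×10⁻³⁴ J·s)(3×10⁸ m/s) / (1.97 eV × 1.602×10⁻¹⁹ J/eV)
λ₀ = 629.36 nm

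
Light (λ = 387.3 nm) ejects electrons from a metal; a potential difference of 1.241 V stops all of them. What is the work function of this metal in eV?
1.96 eV

The stopping potential gives the maximum kinetic energy: KE_max = eV_s = 1.241 eV

From Einstein's photoelectric equation: KE_max = hc/λ - φ
Rearranging: φ = hc/λ - KE_max

Calculate photon energy:
E_photon = hc/λ = (6.626×10⁻³⁴ J·s)(3×10⁸ m/s) / (387.3×10⁻⁹ m) = 3.2012 eV

Therefore:
φ = 3.2012 - 1.241 = 1.96 eV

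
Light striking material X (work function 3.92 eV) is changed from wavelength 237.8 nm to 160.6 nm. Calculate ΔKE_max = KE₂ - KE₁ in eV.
2.5063 eV

Using Einstein's equation: KE_max = hc/λ - φ

For λ₁ = 237.8 nm:
KE₁ = hc/λ₁ - φ = 5.2138 - 3.92 = 1.2938 eV

For λ₂ = 160.6 nm:
KE₂ = hc/λ₂ - φ = 7.7201 - 3.92 = 3.8001 eV

Change in KE:
ΔKE = KE₂ - KE₁ = 3.8001 - 1.2938 = 2.5063 eV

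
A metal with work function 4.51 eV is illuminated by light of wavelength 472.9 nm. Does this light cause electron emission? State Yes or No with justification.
No

For photoemission, the photon energy must exceed the work function.

Photon energy: E = hc/λ = 2.6218 eV
Work function: φ = 4.51 eV

Since E_photon (2.6218 eV) < φ (4.51 eV), photoemission will NOT occur.
The threshold wavelength is λ₀ = hc/φ = 274.9 nm.
Since 472.9 nm > 274.9 nm, the photons lack sufficient energy.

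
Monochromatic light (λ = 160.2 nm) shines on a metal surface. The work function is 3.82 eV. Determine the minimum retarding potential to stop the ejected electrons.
3.9193 V

The stopping potential V_s satisfies: eV_s = KE_max

First, find KE_max using Einstein's equation:
E_photon = hc/λ = 7.7393 eV
KE_max = E_photon - φ = 7.7393 - 3.82 = 3.9193 eV

Since eV_s = KE_max:
V_s = KE_max/e = 3.9193 V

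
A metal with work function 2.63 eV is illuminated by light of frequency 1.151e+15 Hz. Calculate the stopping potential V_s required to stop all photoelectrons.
2.1302 V

The stopping potential V_s satisfies: eV_s = KE_max

First, find KE_max using Einstein's equation:
E_photon = hf = (6.626×10⁻³⁴ J·s)(1.151e+15 Hz) = 4.7602 eV
KE_max = E_photon - φ = 4.7602 - 2.63 = 2.1302 eV

Since eV_s = KE_max:
V_s = KE_max/e = 2.1302 V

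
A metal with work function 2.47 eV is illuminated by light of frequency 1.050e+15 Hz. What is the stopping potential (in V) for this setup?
1.8725 V

The stopping potential V_s satisfies: eV_s = KE_max

First, find KE_max using Einstein's equation:
E_photon = hf = (6.626×10⁻³⁴ J·s)(1.050e+15 Hz) = 4.3425 eV
KE_max = E_photon - φ = 4.3425 - 2.47 = 1.8725 eV

Since eV_s = KE_max:
V_s = KE_max/e = 1.8725 V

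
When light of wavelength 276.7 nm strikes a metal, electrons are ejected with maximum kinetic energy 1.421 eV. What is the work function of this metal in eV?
3.06 eV

From Einstein's photoelectric equation: KE_max = hf - φ = hc/λ - φ

Rearranging for φ:
φ = hc/λ - KE_max

Calculate photon energy:
E_photon = hc/λ = 4.4808 eV

Therefore:
φ = 4.4808 - 1.421 = 3.06 eV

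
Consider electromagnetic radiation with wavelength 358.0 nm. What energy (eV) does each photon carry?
3.4632 eV

Using E = hf = hc/λ:

E = hc/λ = (6.626×10⁻³⁴ J·s)(3×10⁸ m/s) / (358.0×10⁻⁹ m)
E = 3.4632 eV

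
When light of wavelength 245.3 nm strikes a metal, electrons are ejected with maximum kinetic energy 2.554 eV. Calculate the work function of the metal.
2.50 eV

From Einstein's photoelectric equation: KE_max = hf - φ = hc/λ - φ

Rearranging for φ:
φ = hc/λ - KE_max

Calculate photon energy:
E_photon = hc/λ = 5.0544 eV

Therefore:
φ = 5.0544 - 2.554 = 2.50 eV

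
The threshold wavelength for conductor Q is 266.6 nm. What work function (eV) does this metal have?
4.65 eV

At the threshold wavelength, photon energy equals work function:
φ = hc/λ₀

Calculating:
φ = (6.626×10⁻³⁴ J·s)(3×10⁸ m/s) / (266.6×10⁻⁹ m)
φ = 4.65 eV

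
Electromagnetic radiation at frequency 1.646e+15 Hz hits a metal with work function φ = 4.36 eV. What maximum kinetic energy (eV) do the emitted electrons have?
2.4473 eV

Using Einstein's photoelectric equation: KE_max = hf - φ

First, calculate the photon energy:
E_photon = hf = (6.626×10⁻³⁴ J·s)(1.646e+15 Hz)
E_photon = 6.8073 eV

Then, the maximum kinetic energy:
KE_max = E_photon - φ = 6.8073 eV - 4.36 eV = 2.4473 eV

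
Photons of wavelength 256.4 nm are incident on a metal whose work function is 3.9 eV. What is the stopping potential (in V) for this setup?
0.9356 V

The stopping potential V_s satisfies: eV_s = KE_max

First, find KE_max using Einstein's equation:
E_photon = hc/λ = 4.8356 eV
KE_max = E_photon - φ = 4.8356 - 3.9 = 0.9356 eV

Since eV_s = KE_max:
V_s = KE_max/e = 0.9356 V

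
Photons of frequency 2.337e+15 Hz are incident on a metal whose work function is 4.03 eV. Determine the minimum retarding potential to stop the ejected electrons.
5.6351 V

The stopping potential V_s satisfies: eV_s = KE_max

First, find KE_max using Einstein's equation:
E_photon = hf = (6.626×10⁻³⁴ J·s)(2.337e+15 Hz) = 9.6651 eV
KE_max = E_photon - φ = 9.6651 - 4.03 = 5.6351 eV

Since eV_s = KE_max:
V_s = KE_max/e = 5.6351 V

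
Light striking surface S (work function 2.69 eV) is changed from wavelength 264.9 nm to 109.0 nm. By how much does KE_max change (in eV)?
6.6943 eV

Using Einstein's equation: KE_max = hc/λ - φ

For λ₁ = 264.9 nm:
KE₁ = hc/λ₁ - φ = 4.6804 - 2.69 = 1.9904 eV

For λ₂ = 109.0 nm:
KE₂ = hc/λ₂ - φ = 11.3747 - 2.69 = 8.6847 eV

Change in KE:
ΔKE = KE₂ - KE₁ = 8.6847 - 1.9904 = 6.6943 eV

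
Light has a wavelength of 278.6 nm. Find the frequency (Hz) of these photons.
1.0761e+15 Hz

Using the wave equation: c = fλ

Solving for frequency:
f = c/λ = (3×10⁸ m/s) / (278.6×10⁻⁹ m)
f = 1.0761e+15 Hz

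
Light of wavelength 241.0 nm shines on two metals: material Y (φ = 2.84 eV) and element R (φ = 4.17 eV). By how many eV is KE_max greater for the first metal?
1.3300 eV

Using KE_max = hc/λ - φ for each metal:

Photon energy: E = hc/λ = 5.1446 eV

For material Y (φ₁ = 2.84 eV):
KE₁ = E - φ₁ = 5.1446 - 2.84 = 2.3046 eV

For element R (φ₂ = 4.17 eV):
KE₂ = E - φ₂ = 5.1446 - 4.17 = 0.9746 eV

Difference:
ΔKE = KE₁ - KE₂ = 2.3046 - 0.9746 = 1.3300 eV

Note: The difference equals the difference in work functions: 4.17 - 2.84 = 1.33 eV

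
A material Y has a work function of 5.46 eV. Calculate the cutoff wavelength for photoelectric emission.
227.08 nm

The threshold wavelength is when the photon energy equals the work function:
hc/λ₀ = φ

Solving for λ₀:
λ₀ = hc/φ = (6.626×10⁻³⁴ J·s)(3×10⁸ m/s) / (5.46 eV × 1.602×10⁻¹⁹ J/eV)
λ₀ = 227.08 nm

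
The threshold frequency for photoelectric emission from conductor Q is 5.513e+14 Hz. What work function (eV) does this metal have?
2.28 eV

At the threshold frequency, photon energy equals work function:
φ = hf₀

Calculating:
φ = (6.626×10⁻³⁴ J·s)(5.513e+14 Hz)
φ = 2.28 eV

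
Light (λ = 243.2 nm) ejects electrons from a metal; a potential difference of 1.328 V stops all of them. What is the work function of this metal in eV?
3.77 eV

The stopping potential gives the maximum kinetic energy: KE_max = eV_s = 1.328 eV

From Einstein's photoelectric equation: KE_max = hc/λ - φ
Rearranging: φ = hc/λ - KE_max

Calculate photon energy:
E_photon = hc/λ = (6.626×10⁻³⁴ J·s)(3×10⁸ m/s) / (243.2×10⁻⁹ m) = 5.0980 eV

Therefore:
φ = 5.0980 - 1.328 = 3.77 eV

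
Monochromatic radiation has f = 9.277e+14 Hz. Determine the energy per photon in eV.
3.8367 eV

Using E = hf:

E = hf = (6.626×10⁻³⁴ J·s)(9.277e+14 Hz)
E = 3.8367 eV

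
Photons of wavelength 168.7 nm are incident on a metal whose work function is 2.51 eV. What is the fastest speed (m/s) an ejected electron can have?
1.3047e+06 m/s

First, find the maximum kinetic energy:
E_photon = hc/λ = 7.3494 eV
KE_max = E_photon - φ = 7.3494 - 2.51 = 4.8394 eV

Convert to Joules: KE_max = 4.8394 × 1.602×10⁻¹⁹ J = 7.7536e-19 J

Then use KE = ½mv² to find velocity:
v = √(2·KE/m) = √(2 × 7.7536e-19 J / 9.109e-31 kg)
v = 1.3047e+06 m/s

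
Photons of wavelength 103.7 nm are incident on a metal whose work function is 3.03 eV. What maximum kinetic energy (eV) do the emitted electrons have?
8.9260 eV

Using Einstein's photoelectric equation: KE_max = hf - φ = hc/λ - φ

First, calculate the photon energy:
E_photon = hc/λ = (6.626×10⁻³⁴ J·s)(3×10⁸ m/s) / (103.7×10⁻⁹ m)
E_photon = 11.9560 eV

Then, the maximum kinetic energy:
KE_max = E_photon - φ = 11.9560 eV - 3.03 eV = 8.9260 eV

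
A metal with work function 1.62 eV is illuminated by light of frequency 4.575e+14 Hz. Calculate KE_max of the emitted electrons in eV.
0.2721 eV

Using Einstein's photoelectric equation: KE_max = hf - φ

First, calculate the photon energy:
E_photon = hf = (6.626×10⁻³⁴ J·s)(4.575e+14 Hz)
E_photon = 1.8921 eV

Then, the maximum kinetic energy:
KE_max = E_photon - φ = 1.8921 eV - 1.62 eV = 0.2721 eV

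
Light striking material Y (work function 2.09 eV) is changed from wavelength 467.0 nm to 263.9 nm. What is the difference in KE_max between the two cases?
2.0432 eV

Using Einstein's equation: KE_max = hc/λ - φ

For λ₁ = 467.0 nm:
KE₁ = hc/λ₁ - φ = 2.6549 - 2.09 = 0.5649 eV

For λ₂ = 263.9 nm:
KE₂ = hc/λ₂ - φ = 4.6982 - 2.09 = 2.6082 eV

Change in KE:
ΔKE = KE₂ - KE₁ = 2.6082 - 0.5649 = 2.0432 eV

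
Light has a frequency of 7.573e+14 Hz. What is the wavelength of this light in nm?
395.87 nm

Using the wave equation: c = fλ

Solving for wavelength:
λ = c/f = (3×10⁸ m/s) / (7.573e+14 Hz)
λ = 395.87 nm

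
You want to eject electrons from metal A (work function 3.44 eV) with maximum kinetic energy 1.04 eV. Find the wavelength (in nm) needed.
276.75 nm

From Einstein's equation: KE_max = hc/λ - φ

Rearranging for λ:
hc/λ = KE_max + φ
λ = hc/(KE_max + φ)

Required photon energy:
E_photon = KE_max + φ = 1.04 + 3.44 = 4.48 eV

Required wavelength:
λ = hc/E_photon = (6.626×10⁻³⁴)(3×10⁸) / (4.48 × 1.602×10⁻¹⁹)
λ = 276.75 nm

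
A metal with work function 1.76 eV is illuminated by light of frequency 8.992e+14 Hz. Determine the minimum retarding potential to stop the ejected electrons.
1.9588 V

The stopping potential V_s satisfies: eV_s = KE_max

First, find KE_max using Einstein's equation:
E_photon = hf = (6.626×10⁻³⁴ J·s)(8.992e+14 Hz) = 3.7188 eV
KE_max = E_photon - φ = 3.7188 - 1.76 = 1.9588 eV

Since eV_s = KE_max:
V_s = KE_max/e = 1.9588 V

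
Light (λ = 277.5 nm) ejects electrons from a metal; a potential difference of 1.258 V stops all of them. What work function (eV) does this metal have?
3.21 eV

The stopping potential gives the maximum kinetic energy: KE_max = eV_s = 1.258 eV

From Einstein's photoelectric equation: KE_max = hc/λ - φ
Rearranging: φ = hc/λ - KE_max

Calculate photon energy:
E_photon = hc/λ = (6.626×10⁻³⁴ J·s)(3×10⁸ m/s) / (277.5×10⁻⁹ m) = 4.4679 eV

Therefore:
φ = 4.4679 - 1.258 = 3.21 eV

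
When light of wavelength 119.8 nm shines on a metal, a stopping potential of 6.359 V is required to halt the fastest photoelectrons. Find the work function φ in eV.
3.99 eV

The stopping potential gives the maximum kinetic energy: KE_max = eV_s = 6.359 eV

From Einstein's photoelectric equation: KE_max = hc/λ - φ
Rearranging: φ = hc/λ - KE_max

Calculate photon energy:
E_photon = hc/λ = (6.626×10⁻³⁴ J·s)(3×10⁸ m/s) / (119.8×10⁻⁹ m) = 10.3493 eV

Therefore:
φ = 10.3493 - 6.359 = 3.99 eV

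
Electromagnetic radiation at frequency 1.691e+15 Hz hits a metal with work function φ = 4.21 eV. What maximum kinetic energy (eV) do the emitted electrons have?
2.7834 eV

Using Einstein's photoelectric equation: KE_max = hf - φ

First, calculate the photon energy:
E_photon = hf = (6.626×10⁻³⁴ J·s)(1.691e+15 Hz)
E_photon = 6.9934 eV

Then, the maximum kinetic energy:
KE_max = E_photon - φ = 6.9934 eV - 4.21 eV = 2.7834 eV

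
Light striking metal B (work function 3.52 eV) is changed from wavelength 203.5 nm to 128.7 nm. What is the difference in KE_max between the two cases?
3.5410 eV

Using Einstein's equation: KE_max = hc/λ - φ

For λ₁ = 203.5 nm:
KE₁ = hc/λ₁ - φ = 6.0926 - 3.52 = 2.5726 eV

For λ₂ = 128.7 nm:
KE₂ = hc/λ₂ - φ = 9.6336 - 3.52 = 6.1136 eV

Change in KE:
ΔKE = KE₂ - KE₁ = 6.1136 - 2.5726 = 3.5410 eV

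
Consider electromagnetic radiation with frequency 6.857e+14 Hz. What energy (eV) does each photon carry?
2.8358 eV

Using E = hf:

E = hf = (6.626×10⁻³⁴ J·s)(6.857e+14 Hz)
E = 2.8358 eV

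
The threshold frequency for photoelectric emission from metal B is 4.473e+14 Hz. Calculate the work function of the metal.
1.85 eV

At the threshold frequency, photon energy equals work function:
φ = hf₀

Calculating:
φ = (6.626×10⁻³⁴ J·s)(4.473e+14 Hz)
φ = 1.85 eV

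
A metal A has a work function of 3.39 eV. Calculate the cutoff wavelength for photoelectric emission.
365.74 nm

The threshold wavelength is when the photon energy equals the work function:
hc/λ₀ = φ

Solving for λ₀:
λ₀ = hc/φ = (6.626×10⁻³⁴ J·s)(3×10⁸ m/s) / (3.39 eV × 1.602×10⁻¹⁹ J/eV)
λ₀ = 365.74 nm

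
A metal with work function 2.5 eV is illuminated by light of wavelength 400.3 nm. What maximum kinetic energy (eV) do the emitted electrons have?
0.5973 eV

Using Einstein's photoelectric equation: KE_max = hf - φ = hc/λ - φ

First, calculate the photon energy:
E_photon = hc/λ = (6.626×10⁻³⁴ J·s)(3×10⁸ m/s) / (400.3×10⁻⁹ m)
E_photon = 3.0973 eV

Then, the maximum kinetic energy:
KE_max = E_photon - φ = 3.0973 eV - 2.5 eV = 0.5973 eV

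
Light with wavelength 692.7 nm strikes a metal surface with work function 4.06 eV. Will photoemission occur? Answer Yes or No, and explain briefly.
No

For photoemission, the photon energy must exceed the work function.

Photon energy: E = hc/λ = 1.7899 eV
Work function: φ = 4.06 eV

Since E_photon (1.7899 eV) < φ (4.06 eV), photoemission will NOT occur.
The threshold wavelength is λ₀ = hc/φ = 305.4 nm.
Since 692.7 nm > 305.4 nm, the photons lack sufficient energy.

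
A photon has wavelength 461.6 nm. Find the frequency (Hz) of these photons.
6.4946e+14 Hz

Using the wave equation: c = fλ

Solving for frequency:
f = c/λ = (3×10⁸ m/s) / (461.6×10⁻⁹ m)
f = 6.4946e+14 Hz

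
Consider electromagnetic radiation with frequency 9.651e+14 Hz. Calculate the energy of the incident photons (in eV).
3.9913 eV

Using E = hf:

E = hf = (6.626×10⁻³⁴ J·s)(9.651e+14 Hz)
E = 3.9913 eV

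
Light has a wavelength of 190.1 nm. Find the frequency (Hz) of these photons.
1.5770e+15 Hz

Using the wave equation: c = fλ

Solving for frequency:
f = c/λ = (3×10⁸ m/s) / (190.1×10⁻⁹ m)
f = 1.5770e+15 Hz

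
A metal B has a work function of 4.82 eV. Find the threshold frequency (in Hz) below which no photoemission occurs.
1.1655e+15 Hz

The threshold frequency is when the photon energy equals the work function:
hf₀ = φ

Solving for f₀:
f₀ = φ/h = (4.82 eV × 1.602×10⁻¹⁹ J/eV) / (6.626×10⁻³⁴ J·s)
f₀ = 1.1655e+15 Hz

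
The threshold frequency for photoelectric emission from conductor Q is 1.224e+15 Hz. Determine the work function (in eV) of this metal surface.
5.06 eV

At the threshold frequency, photon energy equals work function:
φ = hf₀

Calculating:
φ = (6.626×10⁻³⁴ J·s)(1.224e+15 Hz)
φ = 5.06 eV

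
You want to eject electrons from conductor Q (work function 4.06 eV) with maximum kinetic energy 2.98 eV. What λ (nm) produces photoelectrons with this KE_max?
176.11 nm

From Einstein's equation: KE_max = hc/λ - φ

Rearranging for λ:
hc/λ = KE_max + φ
λ = hc/(KE_max + φ)

Required photon energy:
E_photon = KE_max + φ = 2.98 + 4.06 = 7.04 eV

Required wavelength:
λ = hc/E_photon = (6.626×10⁻³⁴)(3×10⁸) / (7.04 × 1.602×10⁻¹⁹)
λ = 176.11 nm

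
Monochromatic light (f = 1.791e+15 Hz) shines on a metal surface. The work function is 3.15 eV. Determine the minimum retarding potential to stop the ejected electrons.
4.2570 V

The stopping potential V_s satisfies: eV_s = KE_max

First, find KE_max using Einstein's equation:
E_photon = hf = (6.626×10⁻³⁴ J·s)(1.791e+15 Hz) = 7.4070 eV
KE_max = E_photon - φ = 7.4070 - 3.15 = 4.2570 eV

Since eV_s = KE_max:
V_s = KE_max/e = 4.2570 V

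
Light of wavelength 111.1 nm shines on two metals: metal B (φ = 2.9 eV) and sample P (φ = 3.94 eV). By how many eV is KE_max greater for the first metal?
1.0400 eV

Using KE_max = hc/λ - φ for each metal:

Photon energy: E = hc/λ = 11.1597 eV

For metal B (φ₁ = 2.9 eV):
KE₁ = E - φ₁ = 11.1597 - 2.9 = 8.2597 eV

For sample P (φ₂ = 3.94 eV):
KE₂ = E - φ₂ = 11.1597 - 3.94 = 7.2197 eV

Difference:
ΔKE = KE₁ - KE₂ = 8.2597 - 7.2197 = 1.0400 eV

Note: The difference equals the difference in work functions: 3.94 - 2.9 = 1.04 eV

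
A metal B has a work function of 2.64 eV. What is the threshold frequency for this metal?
6.3835e+14 Hz

The threshold frequency is when the photon energy equals the work function:
hf₀ = φ

Solving for f₀:
f₀ = φ/h = (2.64 eV × 1.602×10⁻¹⁹ J/eV) / (6.626×10⁻³⁴ J·s)
f₀ = 6.3835e+14 Hz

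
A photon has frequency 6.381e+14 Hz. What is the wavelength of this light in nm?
469.82 nm

Using the wave equation: c = fλ

Solving for wavelength:
λ = c/f = (3×10⁸ m/s) / (6.381e+14 Hz)
λ = 469.82 nm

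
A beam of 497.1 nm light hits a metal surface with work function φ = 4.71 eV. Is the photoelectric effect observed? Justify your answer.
No

For photoemission, the photon energy must exceed the work function.

Photon energy: E = hc/λ = 2.4942 eV
Work function: φ = 4.71 eV

Since E_photon (2.4942 eV) < φ (4.71 eV), photoemission will NOT occur.
The threshold wavelength is λ₀ = hc/φ = 263.2 nm.
Since 497.1 nm > 263.2 nm, the photons lack sufficient energy.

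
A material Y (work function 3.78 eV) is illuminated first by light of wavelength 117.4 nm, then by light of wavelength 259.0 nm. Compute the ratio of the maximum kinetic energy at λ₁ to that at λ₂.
6.7335

Using Einstein's equation: KE_max = hc/λ - φ

For λ₁ = 117.4 nm:
E₁ = hc/λ₁ = 10.5608 eV
KE₁ = E₁ - φ = 10.5608 - 3.78 = 6.7808 eV

For λ₂ = 259.0 nm:
E₂ = hc/λ₂ = 4.7870 eV
KE₂ = E₂ - φ = 4.7870 - 3.78 = 1.0070 eV

Ratio: KE₁/KE₂ = 6.7808/1.0070 = 6.7335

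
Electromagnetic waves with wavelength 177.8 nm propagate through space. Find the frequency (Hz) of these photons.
1.6861e+15 Hz

Using the wave equation: c = fλ

Solving for frequency:
f = c/λ = (3×10⁸ m/s) / (177.8×10⁻⁹ m)
f = 1.6861e+15 Hz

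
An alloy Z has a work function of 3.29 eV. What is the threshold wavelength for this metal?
376.85 nm

The threshold wavelength is when the photon energy equals the work function:
hc/λ₀ = φ

Solving for λ₀:
λ₀ = hc/φ = (6.626×10⁻³⁴ J·s)(3×10⁸ m/s) / (3.29 eV × 1.602×10⁻¹⁹ J/eV)
λ₀ = 376.85 nm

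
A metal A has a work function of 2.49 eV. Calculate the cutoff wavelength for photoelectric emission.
497.93 nm

The threshold wavelength is when the photon energy equals the work function:
hc/λ₀ = φ

Solving for λ₀:
λ₀ = hc/φ = (6.626×10⁻³⁴ J·s)(3×10⁸ m/s) / (2.49 eV × 1.602×10⁻¹⁹ J/eV)
λ₀ = 497.93 nm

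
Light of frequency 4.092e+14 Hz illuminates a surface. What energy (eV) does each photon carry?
1.6923 eV

Using E = hf:

E = hf = (6.626×10⁻³⁴ J·s)(4.092e+14 Hz)
E = 1.6923 eV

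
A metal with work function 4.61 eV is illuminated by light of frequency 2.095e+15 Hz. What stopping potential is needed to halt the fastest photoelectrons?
4.0542 V

The stopping potential V_s satisfies: eV_s = KE_max

First, find KE_max using Einstein's equation:
E_photon = hf = (6.626×10⁻³⁴ J·s)(2.095e+15 Hz) = 8.6642 eV
KE_max = E_photon - φ = 8.6642 - 4.61 = 4.0542 eV

Since eV_s = KE_max:
V_s = KE_max/e = 4.0542 V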